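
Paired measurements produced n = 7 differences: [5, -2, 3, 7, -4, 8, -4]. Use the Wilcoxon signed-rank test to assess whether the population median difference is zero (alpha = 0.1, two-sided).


Step 1: Drop any zero differences (none here) and take |d_i|.
|d| = [5, 2, 3, 7, 4, 8, 4]
Step 2: Midrank |d_i| (ties get averaged ranks).
ranks: |5|->5, |2|->1, |3|->2, |7|->6, |4|->3.5, |8|->7, |4|->3.5
Step 3: Attach original signs; sum ranks with positive sign and with negative sign.
W+ = 5 + 2 + 6 + 7 = 20
W- = 1 + 3.5 + 3.5 = 8
(Check: W+ + W- = 28 should equal n(n+1)/2 = 28.)
Step 4: Test statistic W = min(W+, W-) = 8.
Step 5: Ties in |d|, so use the tie-corrected normal approximation.
        E[W] = n(n+1)/4 = 7*8/4 = 14.
        Tie groups: |d|=4 (t=2); sum(t^3 - t) = 6.
        Var[W] = n(n+1)(2n+1)/24 - sum(t^3-t)/48 = 840/24 - 6/48 = 34.875.
        z = (W - E[W]) / sqrt(Var[W]) = (8 - 14) / 5.9055 = -1.0160.
        Two-sided p = 2*Phi(z) = 0.309629.
Step 6: alpha = 0.1. fail to reject H0.

W+ = 20, W- = 8, W = min = 8, p = 0.309629, fail to reject H0.


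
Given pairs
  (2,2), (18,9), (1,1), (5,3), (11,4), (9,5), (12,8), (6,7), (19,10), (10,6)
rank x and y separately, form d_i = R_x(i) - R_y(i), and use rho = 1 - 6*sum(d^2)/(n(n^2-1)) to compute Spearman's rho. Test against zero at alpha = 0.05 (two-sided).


Step 1: Rank x and y separately (midranks; no ties here).
rank(x): 2->2, 18->9, 1->1, 5->3, 11->7, 9->5, 12->8, 6->4, 19->10, 10->6
rank(y): 2->2, 9->9, 1->1, 3->3, 4->4, 5->5, 8->8, 7->7, 10->10, 6->6
Step 2: d_i = R_x(i) - R_y(i); compute d_i^2.
  (2-2)^2=0, (9-9)^2=0, (1-1)^2=0, (3-3)^2=0, (7-4)^2=9, (5-5)^2=0, (8-8)^2=0, (4-7)^2=9, (10-10)^2=0, (6-6)^2=0
sum(d^2) = 18.
Step 3: rho = 1 - 6*18 / (10*(10^2 - 1)) = 1 - 108/990 = 0.890909.
Step 4: Under H0, t = rho * sqrt((n-2)/(1-rho^2)) = 5.5482 ~ t(8).
Step 5: Two-sided p-value from the t-distribution with 8 df = 0.000542.
Step 6: alpha = 0.05. reject H0.

rho = 0.8909, p = 0.000542, reject H0 at alpha = 0.05.


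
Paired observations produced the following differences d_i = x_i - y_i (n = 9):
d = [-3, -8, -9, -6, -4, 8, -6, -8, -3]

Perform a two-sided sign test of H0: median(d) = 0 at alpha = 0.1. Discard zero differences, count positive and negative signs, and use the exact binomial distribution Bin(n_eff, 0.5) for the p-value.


Step 1: Discard zero differences. Original n = 9; n_eff = number of nonzero differences = 9.
Nonzero differences (with sign): -3, -8, -9, -6, -4, +8, -6, -8, -3
Step 2: Count signs: positive = 1, negative = 8.
Step 3: Under H0: P(positive) = 0.5, so the number of positives S ~ Bin(9, 0.5).
Step 4: Two-sided exact p-value = sum of Bin(9,0.5) probabilities at or below the observed probability = 0.039062.
Step 5: alpha = 0.1. reject H0.

n_eff = 9, pos = 1, neg = 8, p = 0.039062, reject H0.


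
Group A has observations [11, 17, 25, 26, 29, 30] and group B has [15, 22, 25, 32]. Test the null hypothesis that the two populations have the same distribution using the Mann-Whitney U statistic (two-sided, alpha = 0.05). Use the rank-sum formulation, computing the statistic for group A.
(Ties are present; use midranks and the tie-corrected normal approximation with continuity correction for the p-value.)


Step 1: Combine and sort all 10 observations; assign midranks.
sorted (value, group): (11,X), (15,Y), (17,X), (22,Y), (25,X), (25,Y), (26,X), (29,X), (30,X), (32,Y)
ranks: 11->1, 15->2, 17->3, 22->4, 25->5.5, 25->5.5, 26->7, 29->8, 30->9, 32->10
Step 2: Rank sum for X: R1 = 1 + 3 + 5.5 + 7 + 8 + 9 = 33.5.
Step 3: U_X = R1 - n1(n1+1)/2 = 33.5 - 6*7/2 = 33.5 - 21 = 12.5.
       U_Y = n1*n2 - U_X = 24 - 12.5 = 11.5.
Step 4: Ties are present, so use the tie-corrected normal approximation (with continuity correction) for the p-value.
Step 5: p-value = 1.000000; compare to alpha = 0.05. fail to reject H0.

U_X = 12.5, p = 1.000000, fail to reject H0 at alpha = 0.05.


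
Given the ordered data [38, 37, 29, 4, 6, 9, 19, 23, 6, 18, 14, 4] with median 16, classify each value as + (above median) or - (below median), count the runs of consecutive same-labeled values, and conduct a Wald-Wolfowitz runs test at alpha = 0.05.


Step 1: Compute median = 16; label A = above, B = below.
Labels in order: AAABBBAABABB  (n_A = 6, n_B = 6)
Step 2: Count runs R = 6.
Step 3: Under H0 (random ordering), E[R] = 2*n_A*n_B/(n_A+n_B) + 1 = 2*6*6/12 + 1 = 7.0000.
        Var[R] = 2*n_A*n_B*(2*n_A*n_B - n_A - n_B) / ((n_A+n_B)^2 * (n_A+n_B-1)) = 4320/1584 = 2.7273.
        SD[R] = 1.6514.
Step 4: Continuity-corrected z = (R + 0.5 - E[R]) / SD[R] = (6 + 0.5 - 7.0000) / 1.6514 = -0.3028.
Step 5: Two-sided p-value via normal approximation = 2*(1 - Phi(|z|)) = 0.762069.
Step 6: alpha = 0.05. fail to reject H0.

R = 6, z = -0.3028, p = 0.762069, fail to reject H0.


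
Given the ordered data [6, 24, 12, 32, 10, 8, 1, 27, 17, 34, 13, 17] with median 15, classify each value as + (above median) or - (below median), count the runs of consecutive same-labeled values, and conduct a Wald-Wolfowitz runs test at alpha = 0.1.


Step 1: Compute median = 15; label A = above, B = below.
Labels in order: BABABBBAAABA  (n_A = 6, n_B = 6)
Step 2: Count runs R = 8.
Step 3: Under H0 (random ordering), E[R] = 2*n_A*n_B/(n_A+n_B) + 1 = 2*6*6/12 + 1 = 7.0000.
        Var[R] = 2*n_A*n_B*(2*n_A*n_B - n_A - n_B) / ((n_A+n_B)^2 * (n_A+n_B-1)) = 4320/1584 = 2.7273.
        SD[R] = 1.6514.
Step 4: Continuity-corrected z = (R - 0.5 - E[R]) / SD[R] = (8 - 0.5 - 7.0000) / 1.6514 = 0.3028.
Step 5: Two-sided p-value via normal approximation = 2*(1 - Phi(|z|)) = 0.762069.
Step 6: alpha = 0.1. fail to reject H0.

R = 8, z = 0.3028, p = 0.762069, fail to reject H0.


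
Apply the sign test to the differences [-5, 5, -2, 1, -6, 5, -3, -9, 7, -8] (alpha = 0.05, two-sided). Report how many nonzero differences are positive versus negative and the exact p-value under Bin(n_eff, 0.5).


Step 1: Discard zero differences. Original n = 10; n_eff = number of nonzero differences = 10.
Nonzero differences (with sign): -5, +5, -2, +1, -6, +5, -3, -9, +7, -8
Step 2: Count signs: positive = 4, negative = 6.
Step 3: Under H0: P(positive) = 0.5, so the number of positives S ~ Bin(10, 0.5).
Step 4: Two-sided exact p-value = sum of Bin(10,0.5) probabilities at or below the observed probability = 0.753906.
Step 5: alpha = 0.05. fail to reject H0.

n_eff = 10, pos = 4, neg = 6, p = 0.753906, fail to reject H0.


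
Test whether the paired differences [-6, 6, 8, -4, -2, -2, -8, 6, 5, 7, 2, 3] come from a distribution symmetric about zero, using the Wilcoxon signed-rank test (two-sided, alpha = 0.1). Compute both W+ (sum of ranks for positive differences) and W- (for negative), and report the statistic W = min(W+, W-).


Step 1: Drop any zero differences (none here) and take |d_i|.
|d| = [6, 6, 8, 4, 2, 2, 8, 6, 5, 7, 2, 3]
Step 2: Midrank |d_i| (ties get averaged ranks).
ranks: |6|->8, |6|->8, |8|->11.5, |4|->5, |2|->2, |2|->2, |8|->11.5, |6|->8, |5|->6, |7|->10, |2|->2, |3|->4
Step 3: Attach original signs; sum ranks with positive sign and with negative sign.
W+ = 8 + 11.5 + 8 + 6 + 10 + 2 + 4 = 49.5
W- = 8 + 5 + 2 + 2 + 11.5 = 28.5
(Check: W+ + W- = 78 should equal n(n+1)/2 = 78.)
Step 4: Test statistic W = min(W+, W-) = 28.5.
Step 5: Ties in |d|, so use the tie-corrected normal approximation.
        E[W] = n(n+1)/4 = 12*13/4 = 39.
        Tie groups: |d|=2 (t=3), |d|=6 (t=3), |d|=8 (t=2); sum(t^3 - t) = 54.
        Var[W] = n(n+1)(2n+1)/24 - sum(t^3-t)/48 = 3900/24 - 54/48 = 161.375.
        z = (W - E[W]) / sqrt(Var[W]) = (28.5 - 39) / 12.7033 = -0.8266.
        Two-sided p = 2*Phi(z) = 0.408490.
Step 6: alpha = 0.1. fail to reject H0.

W+ = 49.5, W- = 28.5, W = min = 28.5, p = 0.408490, fail to reject H0.


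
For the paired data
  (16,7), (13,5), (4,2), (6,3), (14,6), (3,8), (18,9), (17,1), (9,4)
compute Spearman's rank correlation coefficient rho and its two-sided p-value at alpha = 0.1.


Step 1: Rank x and y separately (midranks; no ties here).
rank(x): 16->7, 13->5, 4->2, 6->3, 14->6, 3->1, 18->9, 17->8, 9->4
rank(y): 7->7, 5->5, 2->2, 3->3, 6->6, 8->8, 9->9, 1->1, 4->4
Step 2: d_i = R_x(i) - R_y(i); compute d_i^2.
  (7-7)^2=0, (5-5)^2=0, (2-2)^2=0, (3-3)^2=0, (6-6)^2=0, (1-8)^2=49, (9-9)^2=0, (8-1)^2=49, (4-4)^2=0
sum(d^2) = 98.
Step 3: rho = 1 - 6*98 / (9*(9^2 - 1)) = 1 - 588/720 = 0.183333.
Step 4: Under H0, t = rho * sqrt((n-2)/(1-rho^2)) = 0.4934 ~ t(7).
Step 5: Two-sided p-value from the t-distribution with 7 df = 0.636820.
Step 6: alpha = 0.1. fail to reject H0.

rho = 0.1833, p = 0.636820, fail to reject H0 at alpha = 0.1.


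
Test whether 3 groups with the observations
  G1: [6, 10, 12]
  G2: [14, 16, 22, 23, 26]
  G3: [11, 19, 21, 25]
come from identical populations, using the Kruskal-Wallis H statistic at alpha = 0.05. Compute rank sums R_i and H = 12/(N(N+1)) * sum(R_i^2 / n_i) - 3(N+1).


Step 1: Combine all N = 12 observations and assign midranks.
sorted (value, group, rank): (6,G1,1), (10,G1,2), (11,G3,3), (12,G1,4), (14,G2,5), (16,G2,6), (19,G3,7), (21,G3,8), (22,G2,9), (23,G2,10), (25,G3,11), (26,G2,12)
Step 2: Sum ranks within each group.
R_1 = 7 (n_1 = 3)
R_2 = 42 (n_2 = 5)
R_3 = 29 (n_3 = 4)
Step 3: H = 12/(N(N+1)) * sum(R_i^2/n_i) - 3(N+1)
     = 12/(12*13) * (7^2/3 + 42^2/5 + 29^2/4) - 3*13
     = 0.076923 * 579.383 - 39
     = 5.567949.
Step 4: No ties, so H is used without correction.
Step 5: Under H0, H ~ chi^2(2); p-value = 0.061792.
Step 6: alpha = 0.05. fail to reject H0.

H = 5.5679, df = 2, p = 0.061792, fail to reject H0.


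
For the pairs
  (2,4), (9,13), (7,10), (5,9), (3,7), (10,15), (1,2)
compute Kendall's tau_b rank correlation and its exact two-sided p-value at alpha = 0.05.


Step 1: Enumerate the 21 unordered pairs (i,j) with i<j and classify each by sign(x_j-x_i) * sign(y_j-y_i).
  (1,2):dx=+7,dy=+9->C; (1,3):dx=+5,dy=+6->C; (1,4):dx=+3,dy=+5->C; (1,5):dx=+1,dy=+3->C
  (1,6):dx=+8,dy=+11->C; (1,7):dx=-1,dy=-2->C; (2,3):dx=-2,dy=-3->C; (2,4):dx=-4,dy=-4->C
  (2,5):dx=-6,dy=-6->C; (2,6):dx=+1,dy=+2->C; (2,7):dx=-8,dy=-11->C; (3,4):dx=-2,dy=-1->C
  (3,5):dx=-4,dy=-3->C; (3,6):dx=+3,dy=+5->C; (3,7):dx=-6,dy=-8->C; (4,5):dx=-2,dy=-2->C
  (4,6):dx=+5,dy=+6->C; (4,7):dx=-4,dy=-7->C; (5,6):dx=+7,dy=+8->C; (5,7):dx=-2,dy=-5->C
  (6,7):dx=-9,dy=-13->C
Step 2: C = 21, D = 0, total pairs = 21.
Step 3: tau = (C - D)/(n(n-1)/2) = (21 - 0)/21 = 1.000000.
Step 4: Exact two-sided p-value (enumerate n! = 5040 permutations of y under H0): p = 0.000397.
Step 5: alpha = 0.05. reject H0.

tau_b = 1.0000 (C=21, D=0), p = 0.000397, reject H0.


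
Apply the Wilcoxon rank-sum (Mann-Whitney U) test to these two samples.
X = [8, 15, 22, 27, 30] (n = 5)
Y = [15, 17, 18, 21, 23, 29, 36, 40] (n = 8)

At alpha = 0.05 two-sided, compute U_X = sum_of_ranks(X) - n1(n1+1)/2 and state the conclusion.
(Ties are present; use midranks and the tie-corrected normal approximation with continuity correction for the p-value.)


Step 1: Combine and sort all 13 observations; assign midranks.
sorted (value, group): (8,X), (15,X), (15,Y), (17,Y), (18,Y), (21,Y), (22,X), (23,Y), (27,X), (29,Y), (30,X), (36,Y), (40,Y)
ranks: 8->1, 15->2.5, 15->2.5, 17->4, 18->5, 21->6, 22->7, 23->8, 27->9, 29->10, 30->11, 36->12, 40->13
Step 2: Rank sum for X: R1 = 1 + 2.5 + 7 + 9 + 11 = 30.5.
Step 3: U_X = R1 - n1(n1+1)/2 = 30.5 - 5*6/2 = 30.5 - 15 = 15.5.
       U_Y = n1*n2 - U_X = 40 - 15.5 = 24.5.
Step 4: Ties are present, so use the tie-corrected normal approximation (with continuity correction) for the p-value.
Step 5: p-value = 0.557643; compare to alpha = 0.05. fail to reject H0.

U_X = 15.5, p = 0.557643, fail to reject H0 at alpha = 0.05.


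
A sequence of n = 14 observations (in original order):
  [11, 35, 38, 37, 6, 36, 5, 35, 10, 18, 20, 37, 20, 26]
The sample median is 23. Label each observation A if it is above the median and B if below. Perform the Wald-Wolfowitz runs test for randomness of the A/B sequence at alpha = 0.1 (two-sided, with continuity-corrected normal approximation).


Step 1: Compute median = 23; label A = above, B = below.
Labels in order: BAAABABABBBABA  (n_A = 7, n_B = 7)
Step 2: Count runs R = 10.
Step 3: Under H0 (random ordering), E[R] = 2*n_A*n_B/(n_A+n_B) + 1 = 2*7*7/14 + 1 = 8.0000.
        Var[R] = 2*n_A*n_B*(2*n_A*n_B - n_A - n_B) / ((n_A+n_B)^2 * (n_A+n_B-1)) = 8232/2548 = 3.2308.
        SD[R] = 1.7974.
Step 4: Continuity-corrected z = (R - 0.5 - E[R]) / SD[R] = (10 - 0.5 - 8.0000) / 1.7974 = 0.8345.
Step 5: Two-sided p-value via normal approximation = 2*(1 - Phi(|z|)) = 0.403986.
Step 6: alpha = 0.1. fail to reject H0.

R = 10, z = 0.8345, p = 0.403986, fail to reject H0.


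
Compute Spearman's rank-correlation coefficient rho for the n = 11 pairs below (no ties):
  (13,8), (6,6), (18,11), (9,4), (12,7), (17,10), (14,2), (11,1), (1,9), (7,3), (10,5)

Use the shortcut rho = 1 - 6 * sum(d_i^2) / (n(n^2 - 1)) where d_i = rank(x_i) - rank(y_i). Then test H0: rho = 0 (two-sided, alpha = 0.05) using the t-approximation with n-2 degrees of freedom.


Step 1: Rank x and y separately (midranks; no ties here).
rank(x): 13->8, 6->2, 18->11, 9->4, 12->7, 17->10, 14->9, 11->6, 1->1, 7->3, 10->5
rank(y): 8->8, 6->6, 11->11, 4->4, 7->7, 10->10, 2->2, 1->1, 9->9, 3->3, 5->5
Step 2: d_i = R_x(i) - R_y(i); compute d_i^2.
  (8-8)^2=0, (2-6)^2=16, (11-11)^2=0, (4-4)^2=0, (7-7)^2=0, (10-10)^2=0, (9-2)^2=49, (6-1)^2=25, (1-9)^2=64, (3-3)^2=0, (5-5)^2=0
sum(d^2) = 154.
Step 3: rho = 1 - 6*154 / (11*(11^2 - 1)) = 1 - 924/1320 = 0.300000.
Step 4: Under H0, t = rho * sqrt((n-2)/(1-rho^2)) = 0.9435 ~ t(9).
Step 5: Two-sided p-value from the t-distribution with 9 df = 0.370083.
Step 6: alpha = 0.05. fail to reject H0.

rho = 0.3000, p = 0.370083, fail to reject H0 at alpha = 0.05.


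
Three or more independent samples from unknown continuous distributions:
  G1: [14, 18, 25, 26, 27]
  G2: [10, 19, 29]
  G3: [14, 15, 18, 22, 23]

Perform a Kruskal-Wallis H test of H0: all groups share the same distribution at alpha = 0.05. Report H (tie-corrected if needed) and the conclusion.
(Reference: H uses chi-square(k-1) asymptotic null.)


Step 1: Combine all N = 13 observations and assign midranks.
sorted (value, group, rank): (10,G2,1), (14,G1,2.5), (14,G3,2.5), (15,G3,4), (18,G1,5.5), (18,G3,5.5), (19,G2,7), (22,G3,8), (23,G3,9), (25,G1,10), (26,G1,11), (27,G1,12), (29,G2,13)
Step 2: Sum ranks within each group.
R_1 = 41 (n_1 = 5)
R_2 = 21 (n_2 = 3)
R_3 = 29 (n_3 = 5)
Step 3: H = 12/(N(N+1)) * sum(R_i^2/n_i) - 3(N+1)
     = 12/(13*14) * (41^2/5 + 21^2/3 + 29^2/5) - 3*14
     = 0.065934 * 651.4 - 42
     = 0.949451.
Step 4: Ties present; correction factor C = 1 - 12/(13^3 - 13) = 0.994505. Corrected H = 0.949451 / 0.994505 = 0.954696.
Step 5: Under H0, H ~ chi^2(2); p-value = 0.620427.
Step 6: alpha = 0.05. fail to reject H0.

H = 0.9547, df = 2, p = 0.620427, fail to reject H0.


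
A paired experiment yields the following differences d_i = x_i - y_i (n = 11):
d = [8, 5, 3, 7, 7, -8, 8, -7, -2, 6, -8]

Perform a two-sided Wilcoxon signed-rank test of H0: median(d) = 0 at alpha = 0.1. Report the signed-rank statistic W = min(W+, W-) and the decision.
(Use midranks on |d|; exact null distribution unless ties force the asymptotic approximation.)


Step 1: Drop any zero differences (none here) and take |d_i|.
|d| = [8, 5, 3, 7, 7, 8, 8, 7, 2, 6, 8]
Step 2: Midrank |d_i| (ties get averaged ranks).
ranks: |8|->9.5, |5|->3, |3|->2, |7|->6, |7|->6, |8|->9.5, |8|->9.5, |7|->6, |2|->1, |6|->4, |8|->9.5
Step 3: Attach original signs; sum ranks with positive sign and with negative sign.
W+ = 9.5 + 3 + 2 + 6 + 6 + 9.5 + 4 = 40
W- = 9.5 + 6 + 1 + 9.5 = 26
(Check: W+ + W- = 66 should equal n(n+1)/2 = 66.)
Step 4: Test statistic W = min(W+, W-) = 26.
Step 5: Ties in |d|, so use the tie-corrected normal approximation.
        E[W] = n(n+1)/4 = 11*12/4 = 33.
        Tie groups: |d|=7 (t=3), |d|=8 (t=4); sum(t^3 - t) = 84.
        Var[W] = n(n+1)(2n+1)/24 - sum(t^3-t)/48 = 3036/24 - 84/48 = 124.75.
        z = (W - E[W]) / sqrt(Var[W]) = (26 - 33) / 11.1692 = -0.6267.
        Two-sided p = 2*Phi(z) = 0.530839.
Step 6: alpha = 0.1. fail to reject H0.

W+ = 40, W- = 26, W = min = 26, p = 0.530839, fail to reject H0.


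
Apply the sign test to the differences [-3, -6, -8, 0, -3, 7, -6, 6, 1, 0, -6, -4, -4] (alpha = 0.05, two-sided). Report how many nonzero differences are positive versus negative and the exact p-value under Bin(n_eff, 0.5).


Step 1: Discard zero differences. Original n = 13; n_eff = number of nonzero differences = 11.
Nonzero differences (with sign): -3, -6, -8, -3, +7, -6, +6, +1, -6, -4, -4
Step 2: Count signs: positive = 3, negative = 8.
Step 3: Under H0: P(positive) = 0.5, so the number of positives S ~ Bin(11, 0.5).
Step 4: Two-sided exact p-value = sum of Bin(11,0.5) probabilities at or below the observed probability = 0.226562.
Step 5: alpha = 0.05. fail to reject H0.

n_eff = 11, pos = 3, neg = 8, p = 0.226562, fail to reject H0.


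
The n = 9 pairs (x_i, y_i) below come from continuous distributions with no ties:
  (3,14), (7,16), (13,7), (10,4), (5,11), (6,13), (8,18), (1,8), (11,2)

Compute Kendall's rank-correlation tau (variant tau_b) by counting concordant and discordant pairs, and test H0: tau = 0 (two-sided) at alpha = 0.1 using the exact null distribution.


Step 1: Enumerate the 36 unordered pairs (i,j) with i<j and classify each by sign(x_j-x_i) * sign(y_j-y_i).
  (1,2):dx=+4,dy=+2->C; (1,3):dx=+10,dy=-7->D; (1,4):dx=+7,dy=-10->D; (1,5):dx=+2,dy=-3->D
  (1,6):dx=+3,dy=-1->D; (1,7):dx=+5,dy=+4->C; (1,8):dx=-2,dy=-6->C; (1,9):dx=+8,dy=-12->D
  (2,3):dx=+6,dy=-9->D; (2,4):dx=+3,dy=-12->D; (2,5):dx=-2,dy=-5->C; (2,6):dx=-1,dy=-3->C
  (2,7):dx=+1,dy=+2->C; (2,8):dx=-6,dy=-8->C; (2,9):dx=+4,dy=-14->D; (3,4):dx=-3,dy=-3->C
  (3,5):dx=-8,dy=+4->D; (3,6):dx=-7,dy=+6->D; (3,7):dx=-5,dy=+11->D; (3,8):dx=-12,dy=+1->D
  (3,9):dx=-2,dy=-5->C; (4,5):dx=-5,dy=+7->D; (4,6):dx=-4,dy=+9->D; (4,7):dx=-2,dy=+14->D
  (4,8):dx=-9,dy=+4->D; (4,9):dx=+1,dy=-2->D; (5,6):dx=+1,dy=+2->C; (5,7):dx=+3,dy=+7->C
  (5,8):dx=-4,dy=-3->C; (5,9):dx=+6,dy=-9->D; (6,7):dx=+2,dy=+5->C; (6,8):dx=-5,dy=-5->C
  (6,9):dx=+5,dy=-11->D; (7,8):dx=-7,dy=-10->C; (7,9):dx=+3,dy=-16->D; (8,9):dx=+10,dy=-6->D
Step 2: C = 15, D = 21, total pairs = 36.
Step 3: tau = (C - D)/(n(n-1)/2) = (15 - 21)/36 = -0.166667.
Step 4: Exact two-sided p-value (enumerate n! = 362880 permutations of y under H0): p = 0.612202.
Step 5: alpha = 0.1. fail to reject H0.

tau_b = -0.1667 (C=15, D=21), p = 0.612202, fail to reject H0.


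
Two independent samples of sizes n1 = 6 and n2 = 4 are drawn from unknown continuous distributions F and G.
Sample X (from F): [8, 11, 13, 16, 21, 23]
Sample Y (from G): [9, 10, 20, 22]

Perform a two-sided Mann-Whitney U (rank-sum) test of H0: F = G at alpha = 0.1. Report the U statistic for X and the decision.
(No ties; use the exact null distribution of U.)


Step 1: Combine and sort all 10 observations; assign midranks.
sorted (value, group): (8,X), (9,Y), (10,Y), (11,X), (13,X), (16,X), (20,Y), (21,X), (22,Y), (23,X)
ranks: 8->1, 9->2, 10->3, 11->4, 13->5, 16->6, 20->7, 21->8, 22->9, 23->10
Step 2: Rank sum for X: R1 = 1 + 4 + 5 + 6 + 8 + 10 = 34.
Step 3: U_X = R1 - n1(n1+1)/2 = 34 - 6*7/2 = 34 - 21 = 13.
       U_Y = n1*n2 - U_X = 24 - 13 = 11.
Step 4: No ties, so the exact null distribution of U (based on enumerating the C(10,6) = 210 equally likely rank assignments) gives the two-sided p-value.
Step 5: p-value = 0.914286; compare to alpha = 0.1. fail to reject H0.

U_X = 13, p = 0.914286, fail to reject H0 at alpha = 0.1.


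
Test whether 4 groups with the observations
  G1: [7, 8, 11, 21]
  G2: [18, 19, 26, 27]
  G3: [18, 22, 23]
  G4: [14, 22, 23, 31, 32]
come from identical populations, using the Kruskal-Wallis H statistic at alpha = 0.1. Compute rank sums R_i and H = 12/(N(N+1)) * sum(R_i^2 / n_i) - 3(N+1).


Step 1: Combine all N = 16 observations and assign midranks.
sorted (value, group, rank): (7,G1,1), (8,G1,2), (11,G1,3), (14,G4,4), (18,G2,5.5), (18,G3,5.5), (19,G2,7), (21,G1,8), (22,G3,9.5), (22,G4,9.5), (23,G3,11.5), (23,G4,11.5), (26,G2,13), (27,G2,14), (31,G4,15), (32,G4,16)
Step 2: Sum ranks within each group.
R_1 = 14 (n_1 = 4)
R_2 = 39.5 (n_2 = 4)
R_3 = 26.5 (n_3 = 3)
R_4 = 56 (n_4 = 5)
Step 3: H = 12/(N(N+1)) * sum(R_i^2/n_i) - 3(N+1)
     = 12/(16*17) * (14^2/4 + 39.5^2/4 + 26.5^2/3 + 56^2/5) - 3*17
     = 0.044118 * 1300.35 - 51
     = 6.368199.
Step 4: Ties present; correction factor C = 1 - 18/(16^3 - 16) = 0.995588. Corrected H = 6.368199 / 0.995588 = 6.396418.
Step 5: Under H0, H ~ chi^2(3); p-value = 0.093838.
Step 6: alpha = 0.1. reject H0.

H = 6.3964, df = 3, p = 0.093838, reject H0.


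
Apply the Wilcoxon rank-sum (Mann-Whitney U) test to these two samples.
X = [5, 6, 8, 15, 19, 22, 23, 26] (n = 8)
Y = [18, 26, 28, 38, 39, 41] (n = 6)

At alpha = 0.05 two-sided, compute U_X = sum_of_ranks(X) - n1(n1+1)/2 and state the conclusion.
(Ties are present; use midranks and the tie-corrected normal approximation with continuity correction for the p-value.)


Step 1: Combine and sort all 14 observations; assign midranks.
sorted (value, group): (5,X), (6,X), (8,X), (15,X), (18,Y), (19,X), (22,X), (23,X), (26,X), (26,Y), (28,Y), (38,Y), (39,Y), (41,Y)
ranks: 5->1, 6->2, 8->3, 15->4, 18->5, 19->6, 22->7, 23->8, 26->9.5, 26->9.5, 28->11, 38->12, 39->13, 41->14
Step 2: Rank sum for X: R1 = 1 + 2 + 3 + 4 + 6 + 7 + 8 + 9.5 = 40.5.
Step 3: U_X = R1 - n1(n1+1)/2 = 40.5 - 8*9/2 = 40.5 - 36 = 4.5.
       U_Y = n1*n2 - U_X = 48 - 4.5 = 43.5.
Step 4: Ties are present, so use the tie-corrected normal approximation (with continuity correction) for the p-value.
Step 5: p-value = 0.014065; compare to alpha = 0.05. reject H0.

U_X = 4.5, p = 0.014065, reject H0 at alpha = 0.05.


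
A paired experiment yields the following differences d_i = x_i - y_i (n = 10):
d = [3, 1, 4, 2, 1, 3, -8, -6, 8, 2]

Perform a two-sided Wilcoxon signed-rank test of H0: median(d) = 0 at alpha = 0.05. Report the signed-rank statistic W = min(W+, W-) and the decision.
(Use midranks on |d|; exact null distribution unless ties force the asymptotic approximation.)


Step 1: Drop any zero differences (none here) and take |d_i|.
|d| = [3, 1, 4, 2, 1, 3, 8, 6, 8, 2]
Step 2: Midrank |d_i| (ties get averaged ranks).
ranks: |3|->5.5, |1|->1.5, |4|->7, |2|->3.5, |1|->1.5, |3|->5.5, |8|->9.5, |6|->8, |8|->9.5, |2|->3.5
Step 3: Attach original signs; sum ranks with positive sign and with negative sign.
W+ = 5.5 + 1.5 + 7 + 3.5 + 1.5 + 5.5 + 9.5 + 3.5 = 37.5
W- = 9.5 + 8 = 17.5
(Check: W+ + W- = 55 should equal n(n+1)/2 = 55.)
Step 4: Test statistic W = min(W+, W-) = 17.5.
Step 5: Ties in |d|, so use the tie-corrected normal approximation.
        E[W] = n(n+1)/4 = 10*11/4 = 27.5.
        Tie groups: |d|=1 (t=2), |d|=2 (t=2), |d|=3 (t=2), |d|=8 (t=2); sum(t^3 - t) = 24.
        Var[W] = n(n+1)(2n+1)/24 - sum(t^3-t)/48 = 2310/24 - 24/48 = 95.75.
        z = (W - E[W]) / sqrt(Var[W]) = (17.5 - 27.5) / 9.7852 = -1.0220.
        Two-sided p = 2*Phi(z) = 0.306803.
Step 6: alpha = 0.05. fail to reject H0.

W+ = 37.5, W- = 17.5, W = min = 17.5, p = 0.306803, fail to reject H0.


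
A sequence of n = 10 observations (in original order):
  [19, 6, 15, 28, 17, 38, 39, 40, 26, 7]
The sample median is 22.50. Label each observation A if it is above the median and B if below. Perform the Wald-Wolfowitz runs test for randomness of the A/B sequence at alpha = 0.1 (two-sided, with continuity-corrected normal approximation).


Step 1: Compute median = 22.50; label A = above, B = below.
Labels in order: BBBABAAAAB  (n_A = 5, n_B = 5)
Step 2: Count runs R = 5.
Step 3: Under H0 (random ordering), E[R] = 2*n_A*n_B/(n_A+n_B) + 1 = 2*5*5/10 + 1 = 6.0000.
        Var[R] = 2*n_A*n_B*(2*n_A*n_B - n_A - n_B) / ((n_A+n_B)^2 * (n_A+n_B-1)) = 2000/900 = 2.2222.
        SD[R] = 1.4907.
Step 4: Continuity-corrected z = (R + 0.5 - E[R]) / SD[R] = (5 + 0.5 - 6.0000) / 1.4907 = -0.3354.
Step 5: Two-sided p-value via normal approximation = 2*(1 - Phi(|z|)) = 0.737316.
Step 6: alpha = 0.1. fail to reject H0.

R = 5, z = -0.3354, p = 0.737316, fail to reject H0.


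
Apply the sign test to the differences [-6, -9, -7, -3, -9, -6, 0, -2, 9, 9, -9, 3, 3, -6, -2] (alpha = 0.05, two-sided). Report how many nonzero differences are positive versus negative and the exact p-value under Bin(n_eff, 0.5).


Step 1: Discard zero differences. Original n = 15; n_eff = number of nonzero differences = 14.
Nonzero differences (with sign): -6, -9, -7, -3, -9, -6, -2, +9, +9, -9, +3, +3, -6, -2
Step 2: Count signs: positive = 4, negative = 10.
Step 3: Under H0: P(positive) = 0.5, so the number of positives S ~ Bin(14, 0.5).
Step 4: Two-sided exact p-value = sum of Bin(14,0.5) probabilities at or below the observed probability = 0.179565.
Step 5: alpha = 0.05. fail to reject H0.

n_eff = 14, pos = 4, neg = 10, p = 0.179565, fail to reject H0.


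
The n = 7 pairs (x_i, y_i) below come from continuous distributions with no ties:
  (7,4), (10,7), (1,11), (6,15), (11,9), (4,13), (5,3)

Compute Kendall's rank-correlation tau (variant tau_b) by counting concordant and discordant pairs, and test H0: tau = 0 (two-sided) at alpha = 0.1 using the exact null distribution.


Step 1: Enumerate the 21 unordered pairs (i,j) with i<j and classify each by sign(x_j-x_i) * sign(y_j-y_i).
  (1,2):dx=+3,dy=+3->C; (1,3):dx=-6,dy=+7->D; (1,4):dx=-1,dy=+11->D; (1,5):dx=+4,dy=+5->C
  (1,6):dx=-3,dy=+9->D; (1,7):dx=-2,dy=-1->C; (2,3):dx=-9,dy=+4->D; (2,4):dx=-4,dy=+8->D
  (2,5):dx=+1,dy=+2->C; (2,6):dx=-6,dy=+6->D; (2,7):dx=-5,dy=-4->C; (3,4):dx=+5,dy=+4->C
  (3,5):dx=+10,dy=-2->D; (3,6):dx=+3,dy=+2->C; (3,7):dx=+4,dy=-8->D; (4,5):dx=+5,dy=-6->D
  (4,6):dx=-2,dy=-2->C; (4,7):dx=-1,dy=-12->C; (5,6):dx=-7,dy=+4->D; (5,7):dx=-6,dy=-6->C
  (6,7):dx=+1,dy=-10->D
Step 2: C = 10, D = 11, total pairs = 21.
Step 3: tau = (C - D)/(n(n-1)/2) = (10 - 11)/21 = -0.047619.
Step 4: Exact two-sided p-value (enumerate n! = 5040 permutations of y under H0): p = 1.000000.
Step 5: alpha = 0.1. fail to reject H0.

tau_b = -0.0476 (C=10, D=11), p = 1.000000, fail to reject H0.


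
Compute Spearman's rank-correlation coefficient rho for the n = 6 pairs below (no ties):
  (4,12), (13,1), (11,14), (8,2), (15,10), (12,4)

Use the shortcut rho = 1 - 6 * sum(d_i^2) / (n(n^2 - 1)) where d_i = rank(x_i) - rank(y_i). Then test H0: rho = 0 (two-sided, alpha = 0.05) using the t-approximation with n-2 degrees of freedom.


Step 1: Rank x and y separately (midranks; no ties here).
rank(x): 4->1, 13->5, 11->3, 8->2, 15->6, 12->4
rank(y): 12->5, 1->1, 14->6, 2->2, 10->4, 4->3
Step 2: d_i = R_x(i) - R_y(i); compute d_i^2.
  (1-5)^2=16, (5-1)^2=16, (3-6)^2=9, (2-2)^2=0, (6-4)^2=4, (4-3)^2=1
sum(d^2) = 46.
Step 3: rho = 1 - 6*46 / (6*(6^2 - 1)) = 1 - 276/210 = -0.314286.
Step 4: Under H0, t = rho * sqrt((n-2)/(1-rho^2)) = -0.6621 ~ t(4).
Step 5: Two-sided p-value from the t-distribution with 4 df = 0.544093.
Step 6: alpha = 0.05. fail to reject H0.

rho = -0.3143, p = 0.544093, fail to reject H0 at alpha = 0.05.


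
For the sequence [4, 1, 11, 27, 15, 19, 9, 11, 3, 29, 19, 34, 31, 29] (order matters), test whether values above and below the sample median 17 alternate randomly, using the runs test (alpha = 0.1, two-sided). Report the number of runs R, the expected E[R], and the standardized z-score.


Step 1: Compute median = 17; label A = above, B = below.
Labels in order: BBBABABBBAAAAA  (n_A = 7, n_B = 7)
Step 2: Count runs R = 6.
Step 3: Under H0 (random ordering), E[R] = 2*n_A*n_B/(n_A+n_B) + 1 = 2*7*7/14 + 1 = 8.0000.
        Var[R] = 2*n_A*n_B*(2*n_A*n_B - n_A - n_B) / ((n_A+n_B)^2 * (n_A+n_B-1)) = 8232/2548 = 3.2308.
        SD[R] = 1.7974.
Step 4: Continuity-corrected z = (R + 0.5 - E[R]) / SD[R] = (6 + 0.5 - 8.0000) / 1.7974 = -0.8345.
Step 5: Two-sided p-value via normal approximation = 2*(1 - Phi(|z|)) = 0.403986.
Step 6: alpha = 0.1. fail to reject H0.

R = 6, z = -0.8345, p = 0.403986, fail to reject H0.


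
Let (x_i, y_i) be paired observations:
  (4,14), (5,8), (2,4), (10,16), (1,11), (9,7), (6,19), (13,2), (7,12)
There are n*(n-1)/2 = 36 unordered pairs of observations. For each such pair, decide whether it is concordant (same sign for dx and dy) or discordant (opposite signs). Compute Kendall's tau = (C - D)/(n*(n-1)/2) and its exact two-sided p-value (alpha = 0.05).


Step 1: Enumerate the 36 unordered pairs (i,j) with i<j and classify each by sign(x_j-x_i) * sign(y_j-y_i).
  (1,2):dx=+1,dy=-6->D; (1,3):dx=-2,dy=-10->C; (1,4):dx=+6,dy=+2->C; (1,5):dx=-3,dy=-3->C
  (1,6):dx=+5,dy=-7->D; (1,7):dx=+2,dy=+5->C; (1,8):dx=+9,dy=-12->D; (1,9):dx=+3,dy=-2->D
  (2,3):dx=-3,dy=-4->C; (2,4):dx=+5,dy=+8->C; (2,5):dx=-4,dy=+3->D; (2,6):dx=+4,dy=-1->D
  (2,7):dx=+1,dy=+11->C; (2,8):dx=+8,dy=-6->D; (2,9):dx=+2,dy=+4->C; (3,4):dx=+8,dy=+12->C
  (3,5):dx=-1,dy=+7->D; (3,6):dx=+7,dy=+3->C; (3,7):dx=+4,dy=+15->C; (3,8):dx=+11,dy=-2->D
  (3,9):dx=+5,dy=+8->C; (4,5):dx=-9,dy=-5->C; (4,6):dx=-1,dy=-9->C; (4,7):dx=-4,dy=+3->D
  (4,8):dx=+3,dy=-14->D; (4,9):dx=-3,dy=-4->C; (5,6):dx=+8,dy=-4->D; (5,7):dx=+5,dy=+8->C
  (5,8):dx=+12,dy=-9->D; (5,9):dx=+6,dy=+1->C; (6,7):dx=-3,dy=+12->D; (6,8):dx=+4,dy=-5->D
  (6,9):dx=-2,dy=+5->D; (7,8):dx=+7,dy=-17->D; (7,9):dx=+1,dy=-7->D; (8,9):dx=-6,dy=+10->D
Step 2: C = 17, D = 19, total pairs = 36.
Step 3: tau = (C - D)/(n(n-1)/2) = (17 - 19)/36 = -0.055556.
Step 4: Exact two-sided p-value (enumerate n! = 362880 permutations of y under H0): p = 0.919455.
Step 5: alpha = 0.05. fail to reject H0.

tau_b = -0.0556 (C=17, D=19), p = 0.919455, fail to reject H0.


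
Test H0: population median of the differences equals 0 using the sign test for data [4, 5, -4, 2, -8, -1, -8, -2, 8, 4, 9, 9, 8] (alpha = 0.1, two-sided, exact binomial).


Step 1: Discard zero differences. Original n = 13; n_eff = number of nonzero differences = 13.
Nonzero differences (with sign): +4, +5, -4, +2, -8, -1, -8, -2, +8, +4, +9, +9, +8
Step 2: Count signs: positive = 8, negative = 5.
Step 3: Under H0: P(positive) = 0.5, so the number of positives S ~ Bin(13, 0.5).
Step 4: Two-sided exact p-value = sum of Bin(13,0.5) probabilities at or below the observed probability = 0.581055.
Step 5: alpha = 0.1. fail to reject H0.

n_eff = 13, pos = 8, neg = 5, p = 0.581055, fail to reject H0.


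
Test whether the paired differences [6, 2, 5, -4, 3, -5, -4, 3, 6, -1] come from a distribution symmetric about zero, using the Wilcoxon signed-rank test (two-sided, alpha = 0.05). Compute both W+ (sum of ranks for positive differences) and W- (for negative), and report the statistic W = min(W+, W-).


Step 1: Drop any zero differences (none here) and take |d_i|.
|d| = [6, 2, 5, 4, 3, 5, 4, 3, 6, 1]
Step 2: Midrank |d_i| (ties get averaged ranks).
ranks: |6|->9.5, |2|->2, |5|->7.5, |4|->5.5, |3|->3.5, |5|->7.5, |4|->5.5, |3|->3.5, |6|->9.5, |1|->1
Step 3: Attach original signs; sum ranks with positive sign and with negative sign.
W+ = 9.5 + 2 + 7.5 + 3.5 + 3.5 + 9.5 = 35.5
W- = 5.5 + 7.5 + 5.5 + 1 = 19.5
(Check: W+ + W- = 55 should equal n(n+1)/2 = 55.)
Step 4: Test statistic W = min(W+, W-) = 19.5.
Step 5: Ties in |d|, so use the tie-corrected normal approximation.
        E[W] = n(n+1)/4 = 10*11/4 = 27.5.
        Tie groups: |d|=3 (t=2), |d|=4 (t=2), |d|=5 (t=2), |d|=6 (t=2); sum(t^3 - t) = 24.
        Var[W] = n(n+1)(2n+1)/24 - sum(t^3-t)/48 = 2310/24 - 24/48 = 95.75.
        z = (W - E[W]) / sqrt(Var[W]) = (19.5 - 27.5) / 9.7852 = -0.8176.
        Two-sided p = 2*Phi(z) = 0.413607.
Step 6: alpha = 0.05. fail to reject H0.

W+ = 35.5, W- = 19.5, W = min = 19.5, p = 0.413607, fail to reject H0.


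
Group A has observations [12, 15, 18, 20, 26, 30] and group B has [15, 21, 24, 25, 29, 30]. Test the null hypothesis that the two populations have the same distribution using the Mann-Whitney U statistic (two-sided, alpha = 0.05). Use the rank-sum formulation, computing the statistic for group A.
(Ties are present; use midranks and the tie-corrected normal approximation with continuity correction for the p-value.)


Step 1: Combine and sort all 12 observations; assign midranks.
sorted (value, group): (12,X), (15,X), (15,Y), (18,X), (20,X), (21,Y), (24,Y), (25,Y), (26,X), (29,Y), (30,X), (30,Y)
ranks: 12->1, 15->2.5, 15->2.5, 18->4, 20->5, 21->6, 24->7, 25->8, 26->9, 29->10, 30->11.5, 30->11.5
Step 2: Rank sum for X: R1 = 1 + 2.5 + 4 + 5 + 9 + 11.5 = 33.
Step 3: U_X = R1 - n1(n1+1)/2 = 33 - 6*7/2 = 33 - 21 = 12.
       U_Y = n1*n2 - U_X = 36 - 12 = 24.
Step 4: Ties are present, so use the tie-corrected normal approximation (with continuity correction) for the p-value.
Step 5: p-value = 0.376804; compare to alpha = 0.05. fail to reject H0.

U_X = 12, p = 0.376804, fail to reject H0 at alpha = 0.05.


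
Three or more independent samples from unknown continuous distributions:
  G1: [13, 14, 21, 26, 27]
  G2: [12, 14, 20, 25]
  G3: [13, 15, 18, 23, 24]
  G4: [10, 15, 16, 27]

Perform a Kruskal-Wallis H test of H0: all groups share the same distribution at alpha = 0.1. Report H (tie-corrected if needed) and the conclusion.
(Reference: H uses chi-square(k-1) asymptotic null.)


Step 1: Combine all N = 18 observations and assign midranks.
sorted (value, group, rank): (10,G4,1), (12,G2,2), (13,G1,3.5), (13,G3,3.5), (14,G1,5.5), (14,G2,5.5), (15,G3,7.5), (15,G4,7.5), (16,G4,9), (18,G3,10), (20,G2,11), (21,G1,12), (23,G3,13), (24,G3,14), (25,G2,15), (26,G1,16), (27,G1,17.5), (27,G4,17.5)
Step 2: Sum ranks within each group.
R_1 = 54.5 (n_1 = 5)
R_2 = 33.5 (n_2 = 4)
R_3 = 48 (n_3 = 5)
R_4 = 35 (n_4 = 4)
Step 3: H = 12/(N(N+1)) * sum(R_i^2/n_i) - 3(N+1)
     = 12/(18*19) * (54.5^2/5 + 33.5^2/4 + 48^2/5 + 35^2/4) - 3*19
     = 0.035088 * 1641.66 - 57
     = 0.602193.
Step 4: Ties present; correction factor C = 1 - 24/(18^3 - 18) = 0.995872. Corrected H = 0.602193 / 0.995872 = 0.604689.
Step 5: Under H0, H ~ chi^2(3); p-value = 0.895358.
Step 6: alpha = 0.1. fail to reject H0.

H = 0.6047, df = 3, p = 0.895358, fail to reject H0.


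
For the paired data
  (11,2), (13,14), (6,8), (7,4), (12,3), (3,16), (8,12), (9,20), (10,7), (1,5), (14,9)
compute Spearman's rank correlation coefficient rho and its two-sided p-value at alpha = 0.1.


Step 1: Rank x and y separately (midranks; no ties here).
rank(x): 11->8, 13->10, 6->3, 7->4, 12->9, 3->2, 8->5, 9->6, 10->7, 1->1, 14->11
rank(y): 2->1, 14->9, 8->6, 4->3, 3->2, 16->10, 12->8, 20->11, 7->5, 5->4, 9->7
Step 2: d_i = R_x(i) - R_y(i); compute d_i^2.
  (8-1)^2=49, (10-9)^2=1, (3-6)^2=9, (4-3)^2=1, (9-2)^2=49, (2-10)^2=64, (5-8)^2=9, (6-11)^2=25, (7-5)^2=4, (1-4)^2=9, (11-7)^2=16
sum(d^2) = 236.
Step 3: rho = 1 - 6*236 / (11*(11^2 - 1)) = 1 - 1416/1320 = -0.072727.
Step 4: Under H0, t = rho * sqrt((n-2)/(1-rho^2)) = -0.2188 ~ t(9).
Step 5: Two-sided p-value from the t-distribution with 9 df = 0.831716.
Step 6: alpha = 0.1. fail to reject H0.

rho = -0.0727, p = 0.831716, fail to reject H0 at alpha = 0.1.


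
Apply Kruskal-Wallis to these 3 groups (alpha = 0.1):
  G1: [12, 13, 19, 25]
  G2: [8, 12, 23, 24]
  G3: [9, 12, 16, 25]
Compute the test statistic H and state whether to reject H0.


Step 1: Combine all N = 12 observations and assign midranks.
sorted (value, group, rank): (8,G2,1), (9,G3,2), (12,G1,4), (12,G2,4), (12,G3,4), (13,G1,6), (16,G3,7), (19,G1,8), (23,G2,9), (24,G2,10), (25,G1,11.5), (25,G3,11.5)
Step 2: Sum ranks within each group.
R_1 = 29.5 (n_1 = 4)
R_2 = 24 (n_2 = 4)
R_3 = 24.5 (n_3 = 4)
Step 3: H = 12/(N(N+1)) * sum(R_i^2/n_i) - 3(N+1)
     = 12/(12*13) * (29.5^2/4 + 24^2/4 + 24.5^2/4) - 3*13
     = 0.076923 * 511.625 - 39
     = 0.355769.
Step 4: Ties present; correction factor C = 1 - 30/(12^3 - 12) = 0.982517. Corrected H = 0.355769 / 0.982517 = 0.362100.
Step 5: Under H0, H ~ chi^2(2); p-value = 0.834394.
Step 6: alpha = 0.1. fail to reject H0.

H = 0.3621, df = 2, p = 0.834394, fail to reject H0.


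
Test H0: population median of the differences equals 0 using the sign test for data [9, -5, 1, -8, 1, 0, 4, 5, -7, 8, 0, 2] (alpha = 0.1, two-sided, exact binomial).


Step 1: Discard zero differences. Original n = 12; n_eff = number of nonzero differences = 10.
Nonzero differences (with sign): +9, -5, +1, -8, +1, +4, +5, -7, +8, +2
Step 2: Count signs: positive = 7, negative = 3.
Step 3: Under H0: P(positive) = 0.5, so the number of positives S ~ Bin(10, 0.5).
Step 4: Two-sided exact p-value = sum of Bin(10,0.5) probabilities at or below the observed probability = 0.343750.
Step 5: alpha = 0.1. fail to reject H0.

n_eff = 10, pos = 7, neg = 3, p = 0.343750, fail to reject H0.


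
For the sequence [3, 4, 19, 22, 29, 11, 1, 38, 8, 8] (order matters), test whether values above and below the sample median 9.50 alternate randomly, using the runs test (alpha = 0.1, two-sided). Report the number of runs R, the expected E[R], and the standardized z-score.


Step 1: Compute median = 9.50; label A = above, B = below.
Labels in order: BBAAAABABB  (n_A = 5, n_B = 5)
Step 2: Count runs R = 5.
Step 3: Under H0 (random ordering), E[R] = 2*n_A*n_B/(n_A+n_B) + 1 = 2*5*5/10 + 1 = 6.0000.
        Var[R] = 2*n_A*n_B*(2*n_A*n_B - n_A - n_B) / ((n_A+n_B)^2 * (n_A+n_B-1)) = 2000/900 = 2.2222.
        SD[R] = 1.4907.
Step 4: Continuity-corrected z = (R + 0.5 - E[R]) / SD[R] = (5 + 0.5 - 6.0000) / 1.4907 = -0.3354.
Step 5: Two-sided p-value via normal approximation = 2*(1 - Phi(|z|)) = 0.737316.
Step 6: alpha = 0.1. fail to reject H0.

R = 5, z = -0.3354, p = 0.737316, fail to reject H0.


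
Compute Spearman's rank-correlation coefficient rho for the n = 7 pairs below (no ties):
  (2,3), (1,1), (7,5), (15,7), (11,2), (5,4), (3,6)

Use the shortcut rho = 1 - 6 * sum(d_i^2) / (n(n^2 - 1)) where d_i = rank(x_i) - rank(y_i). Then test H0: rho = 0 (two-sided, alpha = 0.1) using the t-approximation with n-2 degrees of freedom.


Step 1: Rank x and y separately (midranks; no ties here).
rank(x): 2->2, 1->1, 7->5, 15->7, 11->6, 5->4, 3->3
rank(y): 3->3, 1->1, 5->5, 7->7, 2->2, 4->4, 6->6
Step 2: d_i = R_x(i) - R_y(i); compute d_i^2.
  (2-3)^2=1, (1-1)^2=0, (5-5)^2=0, (7-7)^2=0, (6-2)^2=16, (4-4)^2=0, (3-6)^2=9
sum(d^2) = 26.
Step 3: rho = 1 - 6*26 / (7*(7^2 - 1)) = 1 - 156/336 = 0.535714.
Step 4: Under H0, t = rho * sqrt((n-2)/(1-rho^2)) = 1.4186 ~ t(5).
Step 5: Two-sided p-value from the t-distribution with 5 df = 0.215217.
Step 6: alpha = 0.1. fail to reject H0.

rho = 0.5357, p = 0.215217, fail to reject H0 at alpha = 0.1.


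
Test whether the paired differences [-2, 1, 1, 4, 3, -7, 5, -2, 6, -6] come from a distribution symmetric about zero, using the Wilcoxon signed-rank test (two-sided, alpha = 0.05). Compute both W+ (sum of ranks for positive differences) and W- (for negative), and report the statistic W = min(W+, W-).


Step 1: Drop any zero differences (none here) and take |d_i|.
|d| = [2, 1, 1, 4, 3, 7, 5, 2, 6, 6]
Step 2: Midrank |d_i| (ties get averaged ranks).
ranks: |2|->3.5, |1|->1.5, |1|->1.5, |4|->6, |3|->5, |7|->10, |5|->7, |2|->3.5, |6|->8.5, |6|->8.5
Step 3: Attach original signs; sum ranks with positive sign and with negative sign.
W+ = 1.5 + 1.5 + 6 + 5 + 7 + 8.5 = 29.5
W- = 3.5 + 10 + 3.5 + 8.5 = 25.5
(Check: W+ + W- = 55 should equal n(n+1)/2 = 55.)
Step 4: Test statistic W = min(W+, W-) = 25.5.
Step 5: Ties in |d|, so use the tie-corrected normal approximation.
        E[W] = n(n+1)/4 = 10*11/4 = 27.5.
        Tie groups: |d|=1 (t=2), |d|=2 (t=2), |d|=6 (t=2); sum(t^3 - t) = 18.
        Var[W] = n(n+1)(2n+1)/24 - sum(t^3-t)/48 = 2310/24 - 18/48 = 95.875.
        z = (W - E[W]) / sqrt(Var[W]) = (25.5 - 27.5) / 9.7916 = -0.2043.
        Two-sided p = 2*Phi(z) = 0.838153.
Step 6: alpha = 0.05. fail to reject H0.

W+ = 29.5, W- = 25.5, W = min = 25.5, p = 0.838153, fail to reject H0.


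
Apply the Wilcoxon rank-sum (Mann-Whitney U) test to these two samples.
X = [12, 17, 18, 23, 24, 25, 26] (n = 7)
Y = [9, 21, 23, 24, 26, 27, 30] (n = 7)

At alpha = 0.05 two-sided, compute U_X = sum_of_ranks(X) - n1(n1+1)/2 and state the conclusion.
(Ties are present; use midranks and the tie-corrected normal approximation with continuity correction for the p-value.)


Step 1: Combine and sort all 14 observations; assign midranks.
sorted (value, group): (9,Y), (12,X), (17,X), (18,X), (21,Y), (23,X), (23,Y), (24,X), (24,Y), (25,X), (26,X), (26,Y), (27,Y), (30,Y)
ranks: 9->1, 12->2, 17->3, 18->4, 21->5, 23->6.5, 23->6.5, 24->8.5, 24->8.5, 25->10, 26->11.5, 26->11.5, 27->13, 30->14
Step 2: Rank sum for X: R1 = 2 + 3 + 4 + 6.5 + 8.5 + 10 + 11.5 = 45.5.
Step 3: U_X = R1 - n1(n1+1)/2 = 45.5 - 7*8/2 = 45.5 - 28 = 17.5.
       U_Y = n1*n2 - U_X = 49 - 17.5 = 31.5.
Step 4: Ties are present, so use the tie-corrected normal approximation (with continuity correction) for the p-value.
Step 5: p-value = 0.404681; compare to alpha = 0.05. fail to reject H0.

U_X = 17.5, p = 0.404681, fail to reject H0 at alpha = 0.05.
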